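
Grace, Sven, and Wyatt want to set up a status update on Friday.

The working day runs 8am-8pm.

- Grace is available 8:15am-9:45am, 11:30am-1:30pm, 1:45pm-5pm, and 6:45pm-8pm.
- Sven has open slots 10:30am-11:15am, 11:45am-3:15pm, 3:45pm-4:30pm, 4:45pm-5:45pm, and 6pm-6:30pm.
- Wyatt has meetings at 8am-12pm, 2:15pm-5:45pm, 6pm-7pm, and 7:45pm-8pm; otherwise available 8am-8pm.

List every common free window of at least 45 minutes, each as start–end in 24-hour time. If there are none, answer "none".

Wyatt free within 08:00–20:00: 12:00–14:15, 17:45–18:00, 19:00–19:45.
Grace ∩ Sven: 11:45–13:30, 13:45–15:15, 15:45–16:30, 16:45–17:00.
Grace ∩ Sven ∩ Wyatt: 12:00–13:30, 13:45–14:15.
Windows ≥ 45 min: 12:00–13:30.

12:00–13:30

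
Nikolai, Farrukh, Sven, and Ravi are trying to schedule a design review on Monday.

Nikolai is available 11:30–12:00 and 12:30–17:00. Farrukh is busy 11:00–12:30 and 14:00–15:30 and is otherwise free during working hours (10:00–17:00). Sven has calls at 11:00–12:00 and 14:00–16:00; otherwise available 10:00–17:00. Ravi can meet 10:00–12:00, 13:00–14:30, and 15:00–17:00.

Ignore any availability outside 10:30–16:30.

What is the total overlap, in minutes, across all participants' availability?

Farrukh free within 10:00–17:00: 10:00–11:00, 12:30–14:00, 15:30–17:00.
Sven free within 10:00–17:00: 10:00–11:00, 12:00–14:00, 16:00–17:00.
Nikolai ∩ Farrukh: 12:30–14:00, 15:30–17:00.
Nikolai ∩ Farrukh ∩ Sven: 12:30–14:00, 16:00–17:00.
Nikolai ∩ Farrukh ∩ Sven ∩ Ravi: 13:00–14:00, 16:00–17:00.
Restricted to 10:30–16:30: 13:00–14:00, 16:00–16:30.
Total common minutes: 60 + 30 = 90.

90 minutes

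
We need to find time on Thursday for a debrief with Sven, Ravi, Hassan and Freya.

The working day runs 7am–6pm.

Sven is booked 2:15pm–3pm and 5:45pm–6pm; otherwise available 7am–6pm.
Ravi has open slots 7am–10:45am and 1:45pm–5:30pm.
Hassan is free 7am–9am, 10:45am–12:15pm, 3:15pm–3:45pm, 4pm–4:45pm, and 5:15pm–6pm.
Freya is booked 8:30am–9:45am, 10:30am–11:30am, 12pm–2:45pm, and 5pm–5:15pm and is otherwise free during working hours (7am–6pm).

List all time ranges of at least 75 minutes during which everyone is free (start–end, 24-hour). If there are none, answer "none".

Sven free within 07:00–18:00: 07:00–14:15, 15:00–17:45.
Freya free within 07:00–18:00: 07:00–08:30, 09:45–10:30, 11:30–12:00, 14:45–17:00, 17:15–18:00.
Sven ∩ Ravi: 07:00–10:45, 13:45–14:15, 15:00–17:30.
Sven ∩ Ravi ∩ Hassan: 07:00–09:00, 15:15–15:45, 16:00–16:45, 17:15–17:30.
Sven ∩ Ravi ∩ Hassan ∩ Freya: 07:00–08:30, 15:15–15:45, 16:00–16:45, 17:15–17:30.
Windows ≥ 75 min: 07:00–08:30.

07:00–08:30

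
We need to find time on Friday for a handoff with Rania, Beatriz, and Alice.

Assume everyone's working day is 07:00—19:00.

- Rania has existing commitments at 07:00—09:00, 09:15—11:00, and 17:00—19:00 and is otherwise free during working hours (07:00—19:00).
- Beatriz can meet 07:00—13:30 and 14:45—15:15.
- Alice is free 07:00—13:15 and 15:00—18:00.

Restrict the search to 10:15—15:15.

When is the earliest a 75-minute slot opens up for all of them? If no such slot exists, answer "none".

11:00

Rania free within 07:00–19:00: 09:00–09:15, 11:00–17:00.
Rania ∩ Beatriz: 09:00–09:15, 11:00–13:30, 14:45–15:15.
Rania ∩ Beatriz ∩ Alice: 09:00–09:15, 11:00–13:15, 15:00–15:15.
Restricted to 10:15–15:15: 11:00–13:15, 15:00–15:15.
Windows ≥ 75 min: 11:00–13:15.
Earliest such window starts at 11:00.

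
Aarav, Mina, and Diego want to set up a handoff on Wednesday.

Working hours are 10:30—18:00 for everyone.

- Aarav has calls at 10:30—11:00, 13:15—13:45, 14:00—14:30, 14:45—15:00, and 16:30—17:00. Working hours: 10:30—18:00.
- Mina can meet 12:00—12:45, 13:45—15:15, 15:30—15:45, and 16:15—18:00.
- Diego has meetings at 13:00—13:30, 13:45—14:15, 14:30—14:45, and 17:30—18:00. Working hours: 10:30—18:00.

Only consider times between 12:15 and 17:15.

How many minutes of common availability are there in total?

Aarav free within 10:30–18:00: 11:00–13:15, 13:45–14:00, 14:30–14:45, 15:00–16:30, 17:00–18:00.
Diego free within 10:30–18:00: 10:30–13:00, 13:30–13:45, 14:15–14:30, 14:45–17:30.
Aarav ∩ Mina: 12:00–12:45, 13:45–14:00, 14:30–14:45, 15:00–15:15, 15:30–15:45, 16:15–16:30, 17:00–18:00.
Aarav ∩ Mina ∩ Diego: 12:00–12:45, 15:00–15:15, 15:30–15:45, 16:15–16:30, 17:00–17:30.
Restricted to 12:15–17:15: 12:15–12:45, 15:00–15:15, 15:30–15:45, 16:15–16:30, 17:00–17:15.
Total common minutes: 30 + 15 + 15 + 15 + 15 = 90.

90 minutes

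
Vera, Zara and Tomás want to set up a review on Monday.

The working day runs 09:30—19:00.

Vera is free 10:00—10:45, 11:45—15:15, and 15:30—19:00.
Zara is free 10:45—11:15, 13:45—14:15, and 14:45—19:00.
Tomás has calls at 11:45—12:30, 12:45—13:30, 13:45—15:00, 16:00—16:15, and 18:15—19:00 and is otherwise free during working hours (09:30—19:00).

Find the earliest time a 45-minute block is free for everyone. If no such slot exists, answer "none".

Tomás free within 09:30–19:00: 09:30–11:45, 12:30–12:45, 13:30–13:45, 15:00–16:00, 16:15–18:15.
Vera ∩ Zara: 13:45–14:15, 14:45–15:15, 15:30–19:00.
Vera ∩ Zara ∩ Tomás: 15:00–15:15, 15:30–16:00, 16:15–18:15.
Windows ≥ 45 min: 16:15–18:15.
Earliest such window starts at 16:15.

16:15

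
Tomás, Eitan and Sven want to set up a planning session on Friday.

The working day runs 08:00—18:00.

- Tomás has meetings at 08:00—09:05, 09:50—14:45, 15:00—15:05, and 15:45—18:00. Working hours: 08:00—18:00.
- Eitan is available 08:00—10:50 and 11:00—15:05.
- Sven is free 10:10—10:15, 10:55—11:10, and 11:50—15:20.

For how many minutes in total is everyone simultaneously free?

15 minutes

Tomás free within 08:00–18:00: 09:05–09:50, 14:45–15:00, 15:05–15:45.
Tomás ∩ Eitan: 09:05–09:50, 14:45–15:00.
Tomás ∩ Eitan ∩ Sven: 14:45–15:00.
Total common minutes: 15.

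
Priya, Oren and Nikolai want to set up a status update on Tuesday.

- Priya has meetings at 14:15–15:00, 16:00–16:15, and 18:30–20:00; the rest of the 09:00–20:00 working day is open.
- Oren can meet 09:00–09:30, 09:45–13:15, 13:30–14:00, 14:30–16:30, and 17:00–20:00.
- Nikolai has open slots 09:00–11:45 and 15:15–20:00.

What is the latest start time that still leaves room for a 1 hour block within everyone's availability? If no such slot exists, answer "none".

17:30

Priya free within 09:00–20:00: 09:00–14:15, 15:00–16:00, 16:15–18:30.
Priya ∩ Oren: 09:00–09:30, 09:45–13:15, 13:30–14:00, 15:00–16:00, 16:15–16:30, 17:00–18:30.
Priya ∩ Oren ∩ Nikolai: 09:00–09:30, 09:45–11:45, 15:15–16:00, 16:15–16:30, 17:00–18:30.
Windows ≥ 60 min: 09:45–11:45, 17:00–18:30.
Latest start in the last window 17:00–18:30 is 18:30 − 60 min = 17:30.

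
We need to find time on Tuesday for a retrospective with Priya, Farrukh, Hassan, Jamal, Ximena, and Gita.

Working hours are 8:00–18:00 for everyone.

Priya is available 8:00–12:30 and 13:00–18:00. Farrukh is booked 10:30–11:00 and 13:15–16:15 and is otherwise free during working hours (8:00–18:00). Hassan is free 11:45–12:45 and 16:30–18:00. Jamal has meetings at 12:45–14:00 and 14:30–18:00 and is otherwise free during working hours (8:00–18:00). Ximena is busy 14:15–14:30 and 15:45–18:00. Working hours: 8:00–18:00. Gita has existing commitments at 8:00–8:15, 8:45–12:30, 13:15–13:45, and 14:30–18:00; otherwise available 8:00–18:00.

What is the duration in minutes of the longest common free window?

Farrukh free within 08:00–18:00: 08:00–10:30, 11:00–13:15, 16:15–18:00.
Jamal free within 08:00–18:00: 08:00–12:45, 14:00–14:30.
Ximena free within 08:00–18:00: 08:00–14:15, 14:30–15:45.
Gita free within 08:00–18:00: 08:15–08:45, 12:30–13:15, 13:45–14:30.
Priya ∩ Farrukh: 08:00–10:30, 11:00–12:30, 13:00–13:15, 16:15–18:00.
Priya ∩ Farrukh ∩ Hassan: 11:45–12:30, 16:30–18:00.
Priya ∩ Farrukh ∩ Hassan ∩ Jamal: 11:45–12:30.
Priya ∩ Farrukh ∩ Hassan ∩ Jamal ∩ Ximena: 11:45–12:30.
Priya ∩ Farrukh ∩ Hassan ∩ Jamal ∩ Ximena ∩ Gita: (none).
No common window.

0 minutes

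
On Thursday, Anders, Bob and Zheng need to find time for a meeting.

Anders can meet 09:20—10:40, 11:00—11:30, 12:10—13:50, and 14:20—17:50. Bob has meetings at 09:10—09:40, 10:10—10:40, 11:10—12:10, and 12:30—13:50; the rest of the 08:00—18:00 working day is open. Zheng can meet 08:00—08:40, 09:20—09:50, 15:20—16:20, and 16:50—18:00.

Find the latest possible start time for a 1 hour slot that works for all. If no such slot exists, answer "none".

16:50

Bob free within 08:00–18:00: 08:00–09:10, 09:40–10:10, 10:40–11:10, 12:10–12:30, 13:50–18:00.
Anders ∩ Bob: 09:40–10:10, 11:00–11:10, 12:10–12:30, 14:20–17:50.
Anders ∩ Bob ∩ Zheng: 09:40–09:50, 15:20–16:20, 16:50–17:50.
Windows ≥ 60 min: 15:20–16:20, 16:50–17:50.
Latest start in the last window 16:50–17:50 is 17:50 − 60 min = 16:50.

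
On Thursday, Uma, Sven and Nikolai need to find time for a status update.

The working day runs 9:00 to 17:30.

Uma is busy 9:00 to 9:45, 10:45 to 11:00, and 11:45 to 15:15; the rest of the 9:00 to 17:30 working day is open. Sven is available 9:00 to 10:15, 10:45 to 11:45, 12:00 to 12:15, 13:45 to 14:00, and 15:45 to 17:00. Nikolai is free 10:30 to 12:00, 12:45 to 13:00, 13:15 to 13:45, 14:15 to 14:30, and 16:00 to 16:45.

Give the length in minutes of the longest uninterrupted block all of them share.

Uma free within 09:00–17:30: 09:45–10:45, 11:00–11:45, 15:15–17:30.
Uma ∩ Sven: 09:45–10:15, 11:00–11:45, 15:45–17:00.
Uma ∩ Sven ∩ Nikolai: 11:00–11:45, 16:00–16:45.
Common window lengths: 45, 45 min; longest is 45.

45 minutes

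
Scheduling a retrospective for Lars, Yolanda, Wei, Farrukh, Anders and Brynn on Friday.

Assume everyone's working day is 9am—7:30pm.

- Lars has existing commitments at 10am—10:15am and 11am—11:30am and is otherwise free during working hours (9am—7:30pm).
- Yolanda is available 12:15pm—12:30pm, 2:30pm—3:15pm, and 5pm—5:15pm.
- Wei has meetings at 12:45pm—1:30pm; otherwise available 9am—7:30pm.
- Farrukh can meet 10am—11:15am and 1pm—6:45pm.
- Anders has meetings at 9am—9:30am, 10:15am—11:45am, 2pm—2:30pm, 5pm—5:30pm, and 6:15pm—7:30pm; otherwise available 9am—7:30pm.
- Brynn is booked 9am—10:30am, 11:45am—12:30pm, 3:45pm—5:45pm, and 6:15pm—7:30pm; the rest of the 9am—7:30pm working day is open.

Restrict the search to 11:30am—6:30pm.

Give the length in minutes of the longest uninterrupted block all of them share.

45 minutes

Lars free within 09:00–19:30: 09:00–10:00, 10:15–11:00, 11:30–19:30.
Wei free within 09:00–19:30: 09:00–12:45, 13:30–19:30.
Anders free within 09:00–19:30: 09:30–10:15, 11:45–14:00, 14:30–17:00, 17:30–18:15.
Brynn free within 09:00–19:30: 10:30–11:45, 12:30–15:45, 17:45–18:15.
Lars ∩ Yolanda: 12:15–12:30, 14:30–15:15, 17:00–17:15.
Lars ∩ Yolanda ∩ Wei: 12:15–12:30, 14:30–15:15, 17:00–17:15.
Lars ∩ Yolanda ∩ Wei ∩ Farrukh: 14:30–15:15, 17:00–17:15.
Lars ∩ Yolanda ∩ Wei ∩ Farrukh ∩ Anders: 14:30–15:15.
Lars ∩ Yolanda ∩ Wei ∩ Farrukh ∩ Anders ∩ Brynn: 14:30–15:15.
Restricted to 11:30–18:30: 14:30–15:15.
Single common window of 45 minutes.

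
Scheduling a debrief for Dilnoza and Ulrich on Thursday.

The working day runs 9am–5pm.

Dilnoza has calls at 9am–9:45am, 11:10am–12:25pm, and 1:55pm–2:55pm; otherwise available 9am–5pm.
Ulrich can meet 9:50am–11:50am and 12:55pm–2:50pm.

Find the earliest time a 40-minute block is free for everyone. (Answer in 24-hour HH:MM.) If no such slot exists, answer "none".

Dilnoza free within 09:00–17:00: 09:45–11:10, 12:25–13:55, 14:55–17:00.
Dilnoza ∩ Ulrich: 09:50–11:10, 12:55–13:55.
Windows ≥ 40 min: 09:50–11:10, 12:55–13:55.
Earliest such window starts at 09:50.

09:50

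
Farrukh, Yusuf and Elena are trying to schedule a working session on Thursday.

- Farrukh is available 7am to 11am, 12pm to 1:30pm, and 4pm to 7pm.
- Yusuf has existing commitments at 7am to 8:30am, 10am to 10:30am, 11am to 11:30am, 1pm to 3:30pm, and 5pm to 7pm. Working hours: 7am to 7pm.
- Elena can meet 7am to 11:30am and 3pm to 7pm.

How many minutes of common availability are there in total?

180 minutes

Yusuf free within 07:00–19:00: 08:30–10:00, 10:30–11:00, 11:30–13:00, 15:30–17:00.
Farrukh ∩ Yusuf: 08:30–10:00, 10:30–11:00, 12:00–13:00, 16:00–17:00.
Farrukh ∩ Yusuf ∩ Elena: 08:30–10:00, 10:30–11:00, 16:00–17:00.
Total common minutes: 90 + 30 + 60 = 180.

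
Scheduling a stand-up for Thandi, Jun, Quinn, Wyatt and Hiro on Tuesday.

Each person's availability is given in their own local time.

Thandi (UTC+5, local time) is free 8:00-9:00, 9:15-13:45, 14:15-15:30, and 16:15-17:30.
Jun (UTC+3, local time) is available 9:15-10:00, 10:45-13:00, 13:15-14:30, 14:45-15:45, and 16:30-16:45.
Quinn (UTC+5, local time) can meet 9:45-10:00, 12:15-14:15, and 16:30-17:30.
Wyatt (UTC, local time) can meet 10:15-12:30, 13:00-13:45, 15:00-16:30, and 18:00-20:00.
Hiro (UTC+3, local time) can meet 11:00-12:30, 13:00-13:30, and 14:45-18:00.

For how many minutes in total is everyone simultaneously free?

45 minutes

Thandi → UTC: 03:00–04:00, 04:15–08:45, 09:15–10:30, 11:15–12:30.
Jun → UTC: 06:15–07:00, 07:45–10:00, 10:15–11:30, 11:45–12:45, 13:30–13:45.
Quinn → UTC: 04:45–05:00, 07:15–09:15, 11:30–12:30.
Wyatt → UTC: 10:15–12:30, 13:00–13:45, 15:00–16:30, 18:00–20:00.
Hiro → UTC: 08:00–09:30, 10:00–10:30, 11:45–15:00.
Thandi ∩ Jun: 06:15–07:00, 07:45–08:45, 09:15–10:00, 10:15–10:30, 11:15–11:30, 11:45–12:30.
Thandi ∩ Jun ∩ Quinn: 07:45–08:45, 11:45–12:30.
Thandi ∩ Jun ∩ Quinn ∩ Wyatt: 11:45–12:30.
Thandi ∩ Jun ∩ Quinn ∩ Wyatt ∩ Hiro: 11:45–12:30.
Total common minutes: 45.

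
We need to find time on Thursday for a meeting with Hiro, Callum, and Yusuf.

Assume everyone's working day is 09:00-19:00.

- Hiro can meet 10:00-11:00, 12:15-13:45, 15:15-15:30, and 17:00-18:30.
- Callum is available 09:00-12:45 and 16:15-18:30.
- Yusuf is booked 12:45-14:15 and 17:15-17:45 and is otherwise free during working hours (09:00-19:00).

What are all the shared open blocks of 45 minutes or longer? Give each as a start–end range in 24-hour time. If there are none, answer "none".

10:00–11:00, 17:45–18:30

Yusuf free within 09:00–19:00: 09:00–12:45, 14:15–17:15, 17:45–19:00.
Hiro ∩ Callum: 10:00–11:00, 12:15–12:45, 17:00–18:30.
Hiro ∩ Callum ∩ Yusuf: 10:00–11:00, 12:15–12:45, 17:00–17:15, 17:45–18:30.
Windows ≥ 45 min: 10:00–11:00, 17:45–18:30.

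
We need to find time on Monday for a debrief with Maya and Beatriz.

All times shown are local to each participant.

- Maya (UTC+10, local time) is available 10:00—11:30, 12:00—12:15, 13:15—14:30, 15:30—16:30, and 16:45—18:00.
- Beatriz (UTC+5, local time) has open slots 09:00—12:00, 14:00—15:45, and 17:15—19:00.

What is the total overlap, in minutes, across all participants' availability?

105 minutes

Maya → UTC: 00:00–01:30, 02:00–02:15, 03:15–04:30, 05:30–06:30, 06:45–08:00.
Beatriz → UTC: 04:00–07:00, 09:00–10:45, 12:15–14:00.
Maya ∩ Beatriz: 04:00–04:30, 05:30–06:30, 06:45–07:00.
Total common minutes: 30 + 60 + 15 = 105.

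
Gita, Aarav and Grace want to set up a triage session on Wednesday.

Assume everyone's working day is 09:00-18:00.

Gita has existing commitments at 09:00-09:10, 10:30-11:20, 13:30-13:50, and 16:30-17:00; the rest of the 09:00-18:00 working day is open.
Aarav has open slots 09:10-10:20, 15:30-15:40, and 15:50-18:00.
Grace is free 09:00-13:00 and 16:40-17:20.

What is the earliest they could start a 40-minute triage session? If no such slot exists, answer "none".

09:10

Gita free within 09:00–18:00: 09:10–10:30, 11:20–13:30, 13:50–16:30, 17:00–18:00.
Gita ∩ Aarav: 09:10–10:20, 15:30–15:40, 15:50–16:30, 17:00–18:00.
Gita ∩ Aarav ∩ Grace: 09:10–10:20, 17:00–17:20.
Windows ≥ 40 min: 09:10–10:20.
Earliest such window starts at 09:10.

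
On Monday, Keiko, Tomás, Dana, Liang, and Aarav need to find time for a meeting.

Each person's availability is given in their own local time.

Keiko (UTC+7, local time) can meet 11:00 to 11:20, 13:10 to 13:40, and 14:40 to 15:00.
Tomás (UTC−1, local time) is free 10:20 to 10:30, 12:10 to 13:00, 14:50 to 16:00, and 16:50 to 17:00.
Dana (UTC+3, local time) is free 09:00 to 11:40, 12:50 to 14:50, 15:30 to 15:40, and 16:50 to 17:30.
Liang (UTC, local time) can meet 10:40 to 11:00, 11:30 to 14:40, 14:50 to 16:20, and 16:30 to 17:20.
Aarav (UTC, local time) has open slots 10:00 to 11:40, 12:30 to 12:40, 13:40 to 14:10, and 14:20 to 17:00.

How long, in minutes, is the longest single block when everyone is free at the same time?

Keiko → UTC: 04:00–04:20, 06:10–06:40, 07:40–08:00.
Tomás → UTC: 11:20–11:30, 13:10–14:00, 15:50–17:00, 17:50–18:00.
Dana → UTC: 06:00–08:40, 09:50–11:50, 12:30–12:40, 13:50–14:30.
Liang → UTC: 10:40–11:00, 11:30–14:40, 14:50–16:20, 16:30–17:20.
Aarav → UTC: 10:00–11:40, 12:30–12:40, 13:40–14:10, 14:20–17:00.
Keiko ∩ Tomás: (none).
Keiko ∩ Tomás ∩ Dana: (none).
Keiko ∩ Tomás ∩ Dana ∩ Liang: (none).
Keiko ∩ Tomás ∩ Dana ∩ Liang ∩ Aarav: (none).
No common window.

0 minutes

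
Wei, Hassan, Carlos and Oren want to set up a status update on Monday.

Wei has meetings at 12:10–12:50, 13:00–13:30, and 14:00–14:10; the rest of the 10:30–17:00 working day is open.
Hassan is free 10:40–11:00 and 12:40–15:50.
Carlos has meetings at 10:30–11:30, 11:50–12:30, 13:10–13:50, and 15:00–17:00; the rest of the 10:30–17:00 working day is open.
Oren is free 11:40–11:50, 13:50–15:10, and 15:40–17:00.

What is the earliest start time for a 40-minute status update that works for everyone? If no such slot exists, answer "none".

Wei free within 10:30–17:00: 10:30–12:10, 12:50–13:00, 13:30–14:00, 14:10–17:00.
Carlos free within 10:30–17:00: 11:30–11:50, 12:30–13:10, 13:50–15:00.
Wei ∩ Hassan: 10:40–11:00, 12:50–13:00, 13:30–14:00, 14:10–15:50.
Wei ∩ Hassan ∩ Carlos: 12:50–13:00, 13:50–14:00, 14:10–15:00.
Wei ∩ Hassan ∩ Carlos ∩ Oren: 13:50–14:00, 14:10–15:00.
Windows ≥ 40 min: 14:10–15:00.
Earliest such window starts at 14:10.

14:10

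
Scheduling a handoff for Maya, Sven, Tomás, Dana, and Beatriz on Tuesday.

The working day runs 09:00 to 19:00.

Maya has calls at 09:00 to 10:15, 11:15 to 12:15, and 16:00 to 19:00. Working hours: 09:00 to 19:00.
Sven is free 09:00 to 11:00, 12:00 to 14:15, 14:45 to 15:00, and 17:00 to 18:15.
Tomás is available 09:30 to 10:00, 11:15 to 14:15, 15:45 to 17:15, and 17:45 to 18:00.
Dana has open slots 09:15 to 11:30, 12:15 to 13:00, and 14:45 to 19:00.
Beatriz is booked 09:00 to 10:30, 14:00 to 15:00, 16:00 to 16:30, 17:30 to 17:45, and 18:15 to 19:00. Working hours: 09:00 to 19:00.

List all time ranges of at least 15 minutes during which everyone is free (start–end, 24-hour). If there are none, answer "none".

Maya free within 09:00–19:00: 10:15–11:15, 12:15–16:00.
Beatriz free within 09:00–19:00: 10:30–14:00, 15:00–16:00, 16:30–17:30, 17:45–18:15.
Maya ∩ Sven: 10:15–11:00, 12:15–14:15, 14:45–15:00.
Maya ∩ Sven ∩ Tomás: 12:15–14:15.
Maya ∩ Sven ∩ Tomás ∩ Dana: 12:15–13:00.
Maya ∩ Sven ∩ Tomás ∩ Dana ∩ Beatriz: 12:15–13:00.
Windows ≥ 15 min: 12:15–13:00.

12:15–13:00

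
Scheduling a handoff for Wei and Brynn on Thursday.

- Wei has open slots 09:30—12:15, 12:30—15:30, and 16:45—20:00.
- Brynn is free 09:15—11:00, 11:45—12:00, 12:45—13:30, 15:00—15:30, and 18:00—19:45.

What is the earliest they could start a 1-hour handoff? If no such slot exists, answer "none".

Wei ∩ Brynn: 09:30–11:00, 11:45–12:00, 12:45–13:30, 15:00–15:30, 18:00–19:45.
Windows ≥ 60 min: 09:30–11:00, 18:00–19:45.
Earliest such window starts at 09:30.

09:30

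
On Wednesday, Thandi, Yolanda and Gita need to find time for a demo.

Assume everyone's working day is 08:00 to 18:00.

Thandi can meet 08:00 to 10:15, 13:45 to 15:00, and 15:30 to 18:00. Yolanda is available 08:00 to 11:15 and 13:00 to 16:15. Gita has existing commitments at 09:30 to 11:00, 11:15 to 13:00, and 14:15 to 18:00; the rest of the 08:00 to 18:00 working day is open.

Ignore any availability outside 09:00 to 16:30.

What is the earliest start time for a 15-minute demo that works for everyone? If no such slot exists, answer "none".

09:00

Gita free within 08:00–18:00: 08:00–09:30, 11:00–11:15, 13:00–14:15.
Thandi ∩ Yolanda: 08:00–10:15, 13:45–15:00, 15:30–16:15.
Thandi ∩ Yolanda ∩ Gita: 08:00–09:30, 13:45–14:15.
Restricted to 09:00–16:30: 09:00–09:30, 13:45–14:15.
Windows ≥ 15 min: 09:00–09:30, 13:45–14:15.
Earliest such window starts at 09:00.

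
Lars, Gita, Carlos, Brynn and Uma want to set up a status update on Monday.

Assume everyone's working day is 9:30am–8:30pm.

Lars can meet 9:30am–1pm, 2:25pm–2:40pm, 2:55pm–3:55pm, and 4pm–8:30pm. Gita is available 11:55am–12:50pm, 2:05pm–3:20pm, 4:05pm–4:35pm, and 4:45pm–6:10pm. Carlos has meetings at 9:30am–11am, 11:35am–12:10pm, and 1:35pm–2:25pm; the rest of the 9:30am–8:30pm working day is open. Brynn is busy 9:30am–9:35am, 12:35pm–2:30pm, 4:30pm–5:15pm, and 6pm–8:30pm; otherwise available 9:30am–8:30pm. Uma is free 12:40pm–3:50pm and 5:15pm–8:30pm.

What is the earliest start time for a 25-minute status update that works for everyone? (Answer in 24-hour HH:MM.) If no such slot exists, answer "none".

14:55

Carlos free within 09:30–20:30: 11:00–11:35, 12:10–13:35, 14:25–20:30.
Brynn free within 09:30–20:30: 09:35–12:35, 14:30–16:30, 17:15–18:00.
Lars ∩ Gita: 11:55–12:50, 14:25–14:40, 14:55–15:20, 16:05–16:35, 16:45–18:10.
Lars ∩ Gita ∩ Carlos: 12:10–12:50, 14:25–14:40, 14:55–15:20, 16:05–16:35, 16:45–18:10.
Lars ∩ Gita ∩ Carlos ∩ Brynn: 12:10–12:35, 14:30–14:40, 14:55–15:20, 16:05–16:30, 17:15–18:00.
Lars ∩ Gita ∩ Carlos ∩ Brynn ∩ Uma: 14:30–14:40, 14:55–15:20, 17:15–18:00.
Windows ≥ 25 min: 14:55–15:20, 17:15–18:00.
Earliest such window starts at 14:55.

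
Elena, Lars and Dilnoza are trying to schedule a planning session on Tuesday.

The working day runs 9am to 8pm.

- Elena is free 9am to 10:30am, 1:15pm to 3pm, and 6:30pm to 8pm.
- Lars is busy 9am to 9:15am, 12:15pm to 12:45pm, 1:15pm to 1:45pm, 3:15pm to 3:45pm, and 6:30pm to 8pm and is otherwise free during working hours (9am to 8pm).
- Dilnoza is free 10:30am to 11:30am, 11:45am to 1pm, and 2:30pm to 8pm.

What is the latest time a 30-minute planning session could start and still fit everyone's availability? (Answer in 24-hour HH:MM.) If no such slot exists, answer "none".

Lars free within 09:00–20:00: 09:15–12:15, 12:45–13:15, 13:45–15:15, 15:45–18:30.
Elena ∩ Lars: 09:15–10:30, 13:45–15:00.
Elena ∩ Lars ∩ Dilnoza: 14:30–15:00.
Windows ≥ 30 min: 14:30–15:00.
Latest start in the last window 14:30–15:00 is 15:00 − 30 min = 14:30.

14:30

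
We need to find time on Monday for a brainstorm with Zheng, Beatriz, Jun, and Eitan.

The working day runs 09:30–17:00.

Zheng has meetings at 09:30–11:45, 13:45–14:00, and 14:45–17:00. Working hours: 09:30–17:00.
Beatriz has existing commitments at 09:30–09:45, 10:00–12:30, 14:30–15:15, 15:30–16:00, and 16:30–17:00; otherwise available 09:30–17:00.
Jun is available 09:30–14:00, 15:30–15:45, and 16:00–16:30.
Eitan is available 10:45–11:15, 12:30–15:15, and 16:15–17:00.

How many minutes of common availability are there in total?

Zheng free within 09:30–17:00: 11:45–13:45, 14:00–14:45.
Beatriz free within 09:30–17:00: 09:45–10:00, 12:30–14:30, 15:15–15:30, 16:00–16:30.
Zheng ∩ Beatriz: 12:30–13:45, 14:00–14:30.
Zheng ∩ Beatriz ∩ Jun: 12:30–13:45.
Zheng ∩ Beatriz ∩ Jun ∩ Eitan: 12:30–13:45.
Total common minutes: 75.

75 minutes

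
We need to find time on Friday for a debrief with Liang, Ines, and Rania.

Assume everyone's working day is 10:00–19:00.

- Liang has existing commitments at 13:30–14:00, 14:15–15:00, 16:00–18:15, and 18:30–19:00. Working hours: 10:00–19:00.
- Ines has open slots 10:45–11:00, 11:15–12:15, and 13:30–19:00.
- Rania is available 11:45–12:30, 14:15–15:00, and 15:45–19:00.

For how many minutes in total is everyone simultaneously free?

60 minutes

Liang free within 10:00–19:00: 10:00–13:30, 14:00–14:15, 15:00–16:00, 18:15–18:30.
Liang ∩ Ines: 10:45–11:00, 11:15–12:15, 14:00–14:15, 15:00–16:00, 18:15–18:30.
Liang ∩ Ines ∩ Rania: 11:45–12:15, 15:45–16:00, 18:15–18:30.
Total common minutes: 30 + 15 + 15 = 60.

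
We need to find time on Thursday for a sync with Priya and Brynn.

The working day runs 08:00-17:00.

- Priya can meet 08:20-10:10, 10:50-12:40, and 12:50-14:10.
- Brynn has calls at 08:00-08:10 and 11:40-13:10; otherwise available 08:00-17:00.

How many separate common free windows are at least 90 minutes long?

1

Brynn free within 08:00–17:00: 08:10–11:40, 13:10–17:00.
Priya ∩ Brynn: 08:20–10:10, 10:50–11:40, 13:10–14:10.
Windows ≥ 90 min: 08:20–10:10.
That's 1 window.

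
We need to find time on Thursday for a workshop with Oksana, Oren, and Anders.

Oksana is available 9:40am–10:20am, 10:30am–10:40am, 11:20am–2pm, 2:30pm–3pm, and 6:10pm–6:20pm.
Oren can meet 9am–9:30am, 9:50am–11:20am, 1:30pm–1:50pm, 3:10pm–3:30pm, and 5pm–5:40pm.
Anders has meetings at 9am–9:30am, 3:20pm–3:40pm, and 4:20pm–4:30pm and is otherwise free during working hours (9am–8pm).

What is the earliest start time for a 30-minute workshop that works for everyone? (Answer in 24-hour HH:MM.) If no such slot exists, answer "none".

Anders free within 09:00–20:00: 09:30–15:20, 15:40–16:20, 16:30–20:00.
Oksana ∩ Oren: 09:50–10:20, 10:30–10:40, 13:30–13:50.
Oksana ∩ Oren ∩ Anders: 09:50–10:20, 10:30–10:40, 13:30–13:50.
Windows ≥ 30 min: 09:50–10:20.
Earliest such window starts at 09:50.

09:50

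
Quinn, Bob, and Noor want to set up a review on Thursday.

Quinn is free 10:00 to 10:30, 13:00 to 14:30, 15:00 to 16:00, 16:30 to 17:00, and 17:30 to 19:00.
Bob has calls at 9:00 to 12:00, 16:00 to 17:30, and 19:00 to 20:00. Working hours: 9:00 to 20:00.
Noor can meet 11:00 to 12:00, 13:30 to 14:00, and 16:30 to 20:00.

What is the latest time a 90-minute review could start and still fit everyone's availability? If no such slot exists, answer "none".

17:30

Bob free within 09:00–20:00: 12:00–16:00, 17:30–19:00.
Quinn ∩ Bob: 13:00–14:30, 15:00–16:00, 17:30–19:00.
Quinn ∩ Bob ∩ Noor: 13:30–14:00, 17:30–19:00.
Windows ≥ 90 min: 17:30–19:00.
Latest start in the last window 17:30–19:00 is 19:00 − 90 min = 17:30.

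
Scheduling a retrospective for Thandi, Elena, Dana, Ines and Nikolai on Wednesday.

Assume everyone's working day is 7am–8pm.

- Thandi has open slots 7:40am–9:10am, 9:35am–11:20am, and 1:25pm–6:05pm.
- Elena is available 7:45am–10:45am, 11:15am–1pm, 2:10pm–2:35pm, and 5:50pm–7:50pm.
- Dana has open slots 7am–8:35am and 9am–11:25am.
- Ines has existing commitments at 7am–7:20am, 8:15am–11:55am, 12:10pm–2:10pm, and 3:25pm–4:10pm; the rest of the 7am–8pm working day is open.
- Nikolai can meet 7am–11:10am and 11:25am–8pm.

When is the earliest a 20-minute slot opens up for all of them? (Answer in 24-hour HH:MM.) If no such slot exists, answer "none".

07:45

Ines free within 07:00–20:00: 07:20–08:15, 11:55–12:10, 14:10–15:25, 16:10–20:00.
Thandi ∩ Elena: 07:45–09:10, 09:35–10:45, 11:15–11:20, 14:10–14:35, 17:50–18:05.
Thandi ∩ Elena ∩ Dana: 07:45–08:35, 09:00–09:10, 09:35–10:45, 11:15–11:20.
Thandi ∩ Elena ∩ Dana ∩ Ines: 07:45–08:15.
Thandi ∩ Elena ∩ Dana ∩ Ines ∩ Nikolai: 07:45–08:15.
Windows ≥ 20 min: 07:45–08:15.
Earliest such window starts at 07:45.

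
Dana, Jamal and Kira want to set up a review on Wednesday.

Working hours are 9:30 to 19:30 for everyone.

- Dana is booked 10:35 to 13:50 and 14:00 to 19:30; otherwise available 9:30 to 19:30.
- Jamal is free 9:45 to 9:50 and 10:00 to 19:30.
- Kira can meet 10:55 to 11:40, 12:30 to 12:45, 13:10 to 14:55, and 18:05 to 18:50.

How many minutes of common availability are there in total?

Dana free within 09:30–19:30: 09:30–10:35, 13:50–14:00.
Dana ∩ Jamal: 09:45–09:50, 10:00–10:35, 13:50–14:00.
Dana ∩ Jamal ∩ Kira: 13:50–14:00.
Total common minutes: 10.

10 minutes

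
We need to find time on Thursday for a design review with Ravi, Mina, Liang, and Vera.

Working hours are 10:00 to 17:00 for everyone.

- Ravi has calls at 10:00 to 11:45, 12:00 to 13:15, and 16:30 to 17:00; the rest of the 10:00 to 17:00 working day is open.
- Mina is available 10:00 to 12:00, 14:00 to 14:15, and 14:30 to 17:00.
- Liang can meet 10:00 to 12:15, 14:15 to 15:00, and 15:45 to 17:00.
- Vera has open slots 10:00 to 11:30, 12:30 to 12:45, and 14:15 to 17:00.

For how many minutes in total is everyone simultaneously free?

Ravi free within 10:00–17:00: 11:45–12:00, 13:15–16:30.
Ravi ∩ Mina: 11:45–12:00, 14:00–14:15, 14:30–16:30.
Ravi ∩ Mina ∩ Liang: 11:45–12:00, 14:30–15:00, 15:45–16:30.
Ravi ∩ Mina ∩ Liang ∩ Vera: 14:30–15:00, 15:45–16:30.
Total common minutes: 30 + 45 = 75.

75 minutes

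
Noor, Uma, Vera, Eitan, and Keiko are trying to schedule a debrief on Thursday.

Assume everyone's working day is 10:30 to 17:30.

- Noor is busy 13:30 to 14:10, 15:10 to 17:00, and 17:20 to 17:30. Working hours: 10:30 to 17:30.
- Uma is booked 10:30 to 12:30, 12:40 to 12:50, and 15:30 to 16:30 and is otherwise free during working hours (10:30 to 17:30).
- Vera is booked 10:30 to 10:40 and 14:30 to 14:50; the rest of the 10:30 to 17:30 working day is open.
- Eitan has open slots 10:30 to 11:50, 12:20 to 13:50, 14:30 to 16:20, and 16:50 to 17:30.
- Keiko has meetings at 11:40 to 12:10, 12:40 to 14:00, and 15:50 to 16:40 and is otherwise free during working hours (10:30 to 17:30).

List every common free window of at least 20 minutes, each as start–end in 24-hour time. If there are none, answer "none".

14:50–15:10, 17:00–17:20

Noor free within 10:30–17:30: 10:30–13:30, 14:10–15:10, 17:00–17:20.
Uma free within 10:30–17:30: 12:30–12:40, 12:50–15:30, 16:30–17:30.
Vera free within 10:30–17:30: 10:40–14:30, 14:50–17:30.
Keiko free within 10:30–17:30: 10:30–11:40, 12:10–12:40, 14:00–15:50, 16:40–17:30.
Noor ∩ Uma: 12:30–12:40, 12:50–13:30, 14:10–15:10, 17:00–17:20.
Noor ∩ Uma ∩ Vera: 12:30–12:40, 12:50–13:30, 14:10–14:30, 14:50–15:10, 17:00–17:20.
Noor ∩ Uma ∩ Vera ∩ Eitan: 12:30–12:40, 12:50–13:30, 14:50–15:10, 17:00–17:20.
Noor ∩ Uma ∩ Vera ∩ Eitan ∩ Keiko: 12:30–12:40, 14:50–15:10, 17:00–17:20.
Windows ≥ 20 min: 14:50–15:10, 17:00–17:20.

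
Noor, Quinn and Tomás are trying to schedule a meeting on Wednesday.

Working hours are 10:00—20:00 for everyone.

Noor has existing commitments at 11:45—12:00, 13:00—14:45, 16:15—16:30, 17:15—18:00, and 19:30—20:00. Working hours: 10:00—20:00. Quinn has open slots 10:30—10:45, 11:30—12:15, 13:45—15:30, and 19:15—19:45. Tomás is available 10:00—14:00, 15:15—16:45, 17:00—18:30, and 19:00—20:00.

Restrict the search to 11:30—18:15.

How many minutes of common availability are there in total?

45 minutes

Noor free within 10:00–20:00: 10:00–11:45, 12:00–13:00, 14:45–16:15, 16:30–17:15, 18:00–19:30.
Noor ∩ Quinn: 10:30–10:45, 11:30–11:45, 12:00–12:15, 14:45–15:30, 19:15–19:30.
Noor ∩ Quinn ∩ Tomás: 10:30–10:45, 11:30–11:45, 12:00–12:15, 15:15–15:30, 19:15–19:30.
Restricted to 11:30–18:15: 11:30–11:45, 12:00–12:15, 15:15–15:30.
Total common minutes: 15 + 15 + 15 = 45.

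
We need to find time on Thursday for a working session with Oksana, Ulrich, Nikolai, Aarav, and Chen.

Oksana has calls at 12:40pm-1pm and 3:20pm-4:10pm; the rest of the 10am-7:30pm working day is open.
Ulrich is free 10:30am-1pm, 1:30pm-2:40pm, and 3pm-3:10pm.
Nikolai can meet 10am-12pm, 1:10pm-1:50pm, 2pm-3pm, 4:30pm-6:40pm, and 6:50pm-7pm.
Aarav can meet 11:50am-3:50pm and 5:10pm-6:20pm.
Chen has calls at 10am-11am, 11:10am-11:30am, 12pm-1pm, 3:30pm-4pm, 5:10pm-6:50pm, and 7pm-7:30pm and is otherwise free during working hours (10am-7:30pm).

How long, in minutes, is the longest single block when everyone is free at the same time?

40 minutes

Oksana free within 10:00–19:30: 10:00–12:40, 13:00–15:20, 16:10–19:30.
Chen free within 10:00–19:30: 11:00–11:10, 11:30–12:00, 13:00–15:30, 16:00–17:10, 18:50–19:00.
Oksana ∩ Ulrich: 10:30–12:40, 13:30–14:40, 15:00–15:10.
Oksana ∩ Ulrich ∩ Nikolai: 10:30–12:00, 13:30–13:50, 14:00–14:40.
Oksana ∩ Ulrich ∩ Nikolai ∩ Aarav: 11:50–12:00, 13:30–13:50, 14:00–14:40.
Oksana ∩ Ulrich ∩ Nikolai ∩ Aarav ∩ Chen: 11:50–12:00, 13:30–13:50, 14:00–14:40.
Common window lengths: 10, 20, 40 min; longest is 40.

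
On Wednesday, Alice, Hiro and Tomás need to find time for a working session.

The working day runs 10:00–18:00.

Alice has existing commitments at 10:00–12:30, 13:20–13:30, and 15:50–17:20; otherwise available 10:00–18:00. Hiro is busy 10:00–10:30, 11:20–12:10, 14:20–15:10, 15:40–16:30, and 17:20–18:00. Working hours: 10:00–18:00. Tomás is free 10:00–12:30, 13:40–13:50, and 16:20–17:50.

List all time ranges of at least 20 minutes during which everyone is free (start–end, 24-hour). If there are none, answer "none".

Alice free within 10:00–18:00: 12:30–13:20, 13:30–15:50, 17:20–18:00.
Hiro free within 10:00–18:00: 10:30–11:20, 12:10–14:20, 15:10–15:40, 16:30–17:20.
Alice ∩ Hiro: 12:30–13:20, 13:30–14:20, 15:10–15:40.
Alice ∩ Hiro ∩ Tomás: 13:40–13:50.
Windows ≥ 20 min: (none).

none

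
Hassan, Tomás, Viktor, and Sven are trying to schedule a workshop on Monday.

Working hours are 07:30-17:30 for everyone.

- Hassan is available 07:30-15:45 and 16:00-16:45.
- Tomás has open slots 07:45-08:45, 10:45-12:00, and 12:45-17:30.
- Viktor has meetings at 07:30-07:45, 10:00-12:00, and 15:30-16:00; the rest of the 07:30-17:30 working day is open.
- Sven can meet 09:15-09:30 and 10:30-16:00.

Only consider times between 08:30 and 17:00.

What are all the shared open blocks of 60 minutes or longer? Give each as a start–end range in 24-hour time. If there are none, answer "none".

12:45–15:30

Viktor free within 07:30–17:30: 07:45–10:00, 12:00–15:30, 16:00–17:30.
Hassan ∩ Tomás: 07:45–08:45, 10:45–12:00, 12:45–15:45, 16:00–16:45.
Hassan ∩ Tomás ∩ Viktor: 07:45–08:45, 12:45–15:30, 16:00–16:45.
Hassan ∩ Tomás ∩ Viktor ∩ Sven: 12:45–15:30.
Restricted to 08:30–17:00: 12:45–15:30.
Windows ≥ 60 min: 12:45–15:30.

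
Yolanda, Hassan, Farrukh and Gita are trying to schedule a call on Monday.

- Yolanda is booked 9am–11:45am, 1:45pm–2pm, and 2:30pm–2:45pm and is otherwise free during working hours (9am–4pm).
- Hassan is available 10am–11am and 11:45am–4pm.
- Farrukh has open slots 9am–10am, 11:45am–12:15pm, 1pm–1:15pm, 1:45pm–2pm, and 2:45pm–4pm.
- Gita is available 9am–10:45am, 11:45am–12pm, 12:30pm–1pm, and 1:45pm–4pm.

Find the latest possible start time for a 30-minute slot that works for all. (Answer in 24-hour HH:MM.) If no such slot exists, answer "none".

Yolanda free within 09:00–16:00: 11:45–13:45, 14:00–14:30, 14:45–16:00.
Yolanda ∩ Hassan: 11:45–13:45, 14:00–14:30, 14:45–16:00.
Yolanda ∩ Hassan ∩ Farrukh: 11:45–12:15, 13:00–13:15, 14:45–16:00.
Yolanda ∩ Hassan ∩ Farrukh ∩ Gita: 11:45–12:00, 14:45–16:00.
Windows ≥ 30 min: 14:45–16:00.
Latest start in the last window 14:45–16:00 is 16:00 − 30 min = 15:30.

15:30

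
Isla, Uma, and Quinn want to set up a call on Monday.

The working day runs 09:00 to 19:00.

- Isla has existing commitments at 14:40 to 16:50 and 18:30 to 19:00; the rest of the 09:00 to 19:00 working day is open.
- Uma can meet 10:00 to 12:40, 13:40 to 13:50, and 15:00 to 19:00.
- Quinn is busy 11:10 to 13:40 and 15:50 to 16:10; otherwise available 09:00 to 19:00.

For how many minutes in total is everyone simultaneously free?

Isla free within 09:00–19:00: 09:00–14:40, 16:50–18:30.
Quinn free within 09:00–19:00: 09:00–11:10, 13:40–15:50, 16:10–19:00.
Isla ∩ Uma: 10:00–12:40, 13:40–13:50, 16:50–18:30.
Isla ∩ Uma ∩ Quinn: 10:00–11:10, 13:40–13:50, 16:50–18:30.
Total common minutes: 70 + 10 + 100 = 180.

180 minutes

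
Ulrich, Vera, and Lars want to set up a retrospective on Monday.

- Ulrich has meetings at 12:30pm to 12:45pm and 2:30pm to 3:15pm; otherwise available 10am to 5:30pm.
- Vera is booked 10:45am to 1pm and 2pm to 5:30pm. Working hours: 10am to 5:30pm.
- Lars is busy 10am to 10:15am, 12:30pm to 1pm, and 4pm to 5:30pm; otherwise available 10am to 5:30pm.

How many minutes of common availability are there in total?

90 minutes

Ulrich free within 10:00–17:30: 10:00–12:30, 12:45–14:30, 15:15–17:30.
Vera free within 10:00–17:30: 10:00–10:45, 13:00–14:00.
Lars free within 10:00–17:30: 10:15–12:30, 13:00–16:00.
Ulrich ∩ Vera: 10:00–10:45, 13:00–14:00.
Ulrich ∩ Vera ∩ Lars: 10:15–10:45, 13:00–14:00.
Total common minutes: 30 + 60 = 90.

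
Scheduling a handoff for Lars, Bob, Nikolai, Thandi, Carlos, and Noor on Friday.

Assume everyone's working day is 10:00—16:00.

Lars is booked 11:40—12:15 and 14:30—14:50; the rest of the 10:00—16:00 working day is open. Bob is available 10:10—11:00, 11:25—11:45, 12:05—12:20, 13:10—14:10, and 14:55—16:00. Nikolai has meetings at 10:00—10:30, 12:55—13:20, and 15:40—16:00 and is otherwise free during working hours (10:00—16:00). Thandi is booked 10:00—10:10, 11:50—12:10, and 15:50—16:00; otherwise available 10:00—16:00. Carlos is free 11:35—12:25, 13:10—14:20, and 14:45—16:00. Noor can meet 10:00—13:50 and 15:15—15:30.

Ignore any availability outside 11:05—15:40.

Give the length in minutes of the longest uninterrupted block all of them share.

Lars free within 10:00–16:00: 10:00–11:40, 12:15–14:30, 14:50–16:00.
Nikolai free within 10:00–16:00: 10:30–12:55, 13:20–15:40.
Thandi free within 10:00–16:00: 10:10–11:50, 12:10–15:50.
Lars ∩ Bob: 10:10–11:00, 11:25–11:40, 12:15–12:20, 13:10–14:10, 14:55–16:00.
Lars ∩ Bob ∩ Nikolai: 10:30–11:00, 11:25–11:40, 12:15–12:20, 13:20–14:10, 14:55–15:40.
Lars ∩ Bob ∩ Nikolai ∩ Thandi: 10:30–11:00, 11:25–11:40, 12:15–12:20, 13:20–14:10, 14:55–15:40.
Lars ∩ Bob ∩ Nikolai ∩ Thandi ∩ Carlos: 11:35–11:40, 12:15–12:20, 13:20–14:10, 14:55–15:40.
Lars ∩ Bob ∩ Nikolai ∩ Thandi ∩ Carlos ∩ Noor: 11:35–11:40, 12:15–12:20, 13:20–13:50, 15:15–15:30.
Restricted to 11:05–15:40: 11:35–11:40, 12:15–12:20, 13:20–13:50, 15:15–15:30.
Common window lengths: 5, 5, 30, 15 min; longest is 30.

30 minutes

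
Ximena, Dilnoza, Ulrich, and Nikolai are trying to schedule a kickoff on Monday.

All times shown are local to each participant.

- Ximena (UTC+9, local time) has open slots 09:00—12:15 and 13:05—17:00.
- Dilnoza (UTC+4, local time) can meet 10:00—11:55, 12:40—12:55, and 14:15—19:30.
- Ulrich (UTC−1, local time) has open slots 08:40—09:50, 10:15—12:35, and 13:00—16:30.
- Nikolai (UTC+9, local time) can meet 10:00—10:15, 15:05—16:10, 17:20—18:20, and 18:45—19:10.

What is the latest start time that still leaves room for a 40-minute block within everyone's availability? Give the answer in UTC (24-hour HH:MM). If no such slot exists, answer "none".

Ximena → UTC: 00:00–03:15, 04:05–08:00.
Dilnoza → UTC: 06:00–07:55, 08:40–08:55, 10:15–15:30.
Ulrich → UTC: 09:40–10:50, 11:15–13:35, 14:00–17:30.
Nikolai → UTC: 01:00–01:15, 06:05–07:10, 08:20–09:20, 09:45–10:10.
Ximena ∩ Dilnoza: 06:00–07:55.
Ximena ∩ Dilnoza ∩ Ulrich: (none).
Ximena ∩ Dilnoza ∩ Ulrich ∩ Nikolai: (none).
Windows ≥ 40 min: (none).

none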